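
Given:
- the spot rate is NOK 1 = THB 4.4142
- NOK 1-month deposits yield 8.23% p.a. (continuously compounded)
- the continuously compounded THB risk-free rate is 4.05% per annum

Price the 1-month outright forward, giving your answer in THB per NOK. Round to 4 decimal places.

T = 1/12 years.
THB accumulates by e^(0.0405×1/12) = 1.0033807.
NOK growth factor: e^(0.0823×1/12) = 1.0068819.
So F = 4.4142 × 1.0033807 / 1.0068819 = 4.398851 (THB/NOK).

4.3989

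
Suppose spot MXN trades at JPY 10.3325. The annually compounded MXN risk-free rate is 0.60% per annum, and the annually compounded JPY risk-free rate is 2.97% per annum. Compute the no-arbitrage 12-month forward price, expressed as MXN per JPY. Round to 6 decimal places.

0.094554

T = 1 year.
Growth of 1 JPY over T: (1 + 0.0297)^1 = 1.029700.
Growth of 1 MXN over T: (1 + 0.0060)^1 = 1.006000.
CIP: F = S · (grow JPY)/(grow MXN) = 10.3325 × 1.029700/1.006000 = 10.57592 JPY per MXN.
Quoted the other way: 1/10.57592 = 0.094554 MXN per JPY.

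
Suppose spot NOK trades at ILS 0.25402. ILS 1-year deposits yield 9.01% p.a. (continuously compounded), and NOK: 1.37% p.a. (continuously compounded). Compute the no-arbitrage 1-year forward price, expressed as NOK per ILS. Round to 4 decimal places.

T = 1 year.
ILS growth factor: e^(0.0901×1) = 1.0942837.
NOK growth factor: e^(0.0137×1) = 1.0137943.
Forward (ILS per NOK) = 0.25402 × 1.0942837 / 1.0137943 = 0.2741877.
Invert for NOK per ILS: 1 / 0.2741877 = 3.6471.

3.6471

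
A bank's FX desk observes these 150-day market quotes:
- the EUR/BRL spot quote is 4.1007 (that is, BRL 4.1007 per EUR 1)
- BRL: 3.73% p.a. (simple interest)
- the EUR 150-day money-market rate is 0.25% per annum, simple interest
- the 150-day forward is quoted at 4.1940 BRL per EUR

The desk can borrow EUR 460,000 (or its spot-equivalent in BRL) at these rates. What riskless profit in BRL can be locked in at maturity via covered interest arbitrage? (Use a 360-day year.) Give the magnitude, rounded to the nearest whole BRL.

T = 150/360 years.
Route A — deposit EUR, sell forward: 460,000 × 1.001041667 × 4.1940 = BRL 1,931,249.63.
Route B — convert at spot, deposit BRL: 460,000 × 4.1007 × 1.015541667 = BRL 1,915,638.59.
The quoted forward overvalues EUR, so borrow BRL, buy EUR at spot, deposit the EUR at 0.25%, and sell the proceeds forward at 4.1940.
Arbitrage profit = |1,931,249.63 − 1,915,638.59| = BRL 15,611.

BRL 15,611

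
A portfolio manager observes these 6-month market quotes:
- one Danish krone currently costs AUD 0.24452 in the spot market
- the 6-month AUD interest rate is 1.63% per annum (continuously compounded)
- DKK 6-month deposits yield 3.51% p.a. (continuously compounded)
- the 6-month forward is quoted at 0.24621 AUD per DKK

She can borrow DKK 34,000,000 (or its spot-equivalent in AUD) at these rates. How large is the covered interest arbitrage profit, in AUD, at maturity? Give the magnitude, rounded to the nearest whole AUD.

AUD 137,637

T = 6/12 years.
Route A — deposit DKK, sell forward: 34,000,000 × 1.017704906 × 0.24621 = AUD 8,519,350.25.
Route B — convert at spot, deposit AUD: 34,000,000 × 0.24452 × 1.008183302 = AUD 8,381,713.35.
The quoted forward overvalues DKK, so borrow AUD, buy DKK at spot, deposit the DKK at 3.51%, and sell the proceeds forward at 0.24621.
The gap between the two covered legs is AUD 137,637.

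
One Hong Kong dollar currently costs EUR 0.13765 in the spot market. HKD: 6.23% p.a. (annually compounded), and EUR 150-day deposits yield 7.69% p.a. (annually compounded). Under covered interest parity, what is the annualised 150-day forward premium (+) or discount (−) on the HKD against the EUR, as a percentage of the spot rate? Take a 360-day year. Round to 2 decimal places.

+1.37%

T = 150/360 years.
F = S · g_EUR/g_HKD = 0.13765 × 1.0313508/1.0255016 = 0.13843512.
Annualised premium = (F − S)/S × (1/T) = (0.13843512 − 0.13765)/0.13765 ÷ (150/360) = 1.37%.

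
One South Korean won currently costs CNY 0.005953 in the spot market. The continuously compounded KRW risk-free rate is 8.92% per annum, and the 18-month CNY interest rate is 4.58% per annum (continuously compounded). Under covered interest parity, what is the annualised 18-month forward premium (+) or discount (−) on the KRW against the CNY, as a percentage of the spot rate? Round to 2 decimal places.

-4.20%

T = 18/12 years.
CIP forward (CNY per KRW) = 0.005953 × 1.0711148/1.1431642 = 0.005577804.
(F − S)/S ÷ T = (0.005577804 − 0.005953)/0.005953/(18/12) = -0.042018 → -4.20%.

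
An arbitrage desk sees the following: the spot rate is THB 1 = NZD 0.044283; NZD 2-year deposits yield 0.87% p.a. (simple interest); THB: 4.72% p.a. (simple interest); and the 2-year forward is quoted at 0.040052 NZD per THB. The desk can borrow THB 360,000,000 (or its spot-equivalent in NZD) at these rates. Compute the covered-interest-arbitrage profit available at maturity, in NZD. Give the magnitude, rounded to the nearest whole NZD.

T = 2 years.
Invest the THB and cover forward: 360,000,000 × 1.094400 × 0.040052 = NZD 15,779,847.17.
Convert at spot and invest in NZD: 360,000,000 × 0.044283 × 1.017400 = NZD 16,219,268.71.
The quoted forward undervalues THB, so borrow THB, convert to NZD at spot, deposit the NZD at 0.87%, and buy THB forward at 0.040052 to cover the loan.
Profit = 16,219,268.71 − 15,779,847.17 = NZD 439,422.

NZD 439,422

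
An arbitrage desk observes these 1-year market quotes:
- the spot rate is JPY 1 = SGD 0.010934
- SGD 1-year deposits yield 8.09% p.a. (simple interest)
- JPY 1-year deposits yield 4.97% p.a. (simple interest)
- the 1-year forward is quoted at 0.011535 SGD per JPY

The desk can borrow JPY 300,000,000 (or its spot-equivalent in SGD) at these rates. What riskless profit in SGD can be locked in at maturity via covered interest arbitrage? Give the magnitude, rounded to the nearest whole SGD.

T = 1 year.
Route A — deposit JPY, sell forward: 300,000,000 × 1.049700 × 0.011535 = SGD 3,632,486.85.
Route B — convert at spot, deposit SGD: 300,000,000 × 0.010934 × 1.080900 = SGD 3,545,568.18.
The quoted forward overvalues JPY, so borrow SGD, buy JPY at spot, deposit the JPY at 4.97%, and sell the proceeds forward at 0.011535.
Arbitrage profit = |3,632,486.85 − 3,545,568.18| = SGD 86,919.

SGD 86,919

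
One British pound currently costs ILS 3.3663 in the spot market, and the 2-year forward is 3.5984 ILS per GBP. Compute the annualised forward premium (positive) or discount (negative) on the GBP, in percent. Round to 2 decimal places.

+3.45%

T = 2 years.
(F − S)/S = (3.5984 − 3.3663)/3.3663 = 0.0689481.
×(1/T) gives 3.45% p.a.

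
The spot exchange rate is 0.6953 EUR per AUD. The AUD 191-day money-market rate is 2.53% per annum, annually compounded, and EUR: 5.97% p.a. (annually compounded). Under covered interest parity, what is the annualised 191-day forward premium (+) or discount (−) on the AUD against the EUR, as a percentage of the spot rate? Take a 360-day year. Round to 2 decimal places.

+3.33%

T = 191/360 years.
No-arbitrage forward: 0.6953 × 1.0312428 / 1.0133443 = 0.7075809 EUR/AUD.
Annualised premium = (F − S)/S × (1/T) = (0.7075809 − 0.6953)/0.6953 ÷ (191/360) = 3.33%.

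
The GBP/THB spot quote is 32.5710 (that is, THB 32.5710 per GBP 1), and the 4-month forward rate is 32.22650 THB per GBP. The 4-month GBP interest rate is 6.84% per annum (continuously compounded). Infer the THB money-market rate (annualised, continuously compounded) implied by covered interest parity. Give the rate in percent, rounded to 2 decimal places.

3.65%

T = 4/12 years.
By CIP, F/S equals the THB-to-GBP growth ratio: 32.2265/32.571 = 0.9894231.
GBP growth factor: e^(0.0684×4/12) = 1.0230619.
That pins the THB growth at 1.0122411.
r = ln(1.0122411)/(4/12) = 0.036500 → 3.65%.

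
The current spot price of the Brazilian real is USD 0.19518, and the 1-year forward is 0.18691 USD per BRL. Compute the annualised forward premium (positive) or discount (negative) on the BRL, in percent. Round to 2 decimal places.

T = 1 year.
Period premium: (0.18691 − 0.19518)/0.19518 = -0.0423711.
Annualise by dividing by T: -0.0423711 / 1 = -0.042371 → -4.24%.

-4.24%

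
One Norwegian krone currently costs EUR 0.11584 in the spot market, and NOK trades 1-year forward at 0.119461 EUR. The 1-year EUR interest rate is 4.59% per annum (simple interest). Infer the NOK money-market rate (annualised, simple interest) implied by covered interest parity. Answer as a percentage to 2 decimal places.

T = 1 year.
By CIP, F/S equals the EUR-to-NOK growth ratio: 0.119461/0.11584 = 1.0312586.
The EUR side grows by 1 + 0.0459×1 = 1.045900.
So the NOK growth factor = 1.0141976.
(1.0141976 − 1)/T = 0.014198, i.e. 1.42%.

1.42%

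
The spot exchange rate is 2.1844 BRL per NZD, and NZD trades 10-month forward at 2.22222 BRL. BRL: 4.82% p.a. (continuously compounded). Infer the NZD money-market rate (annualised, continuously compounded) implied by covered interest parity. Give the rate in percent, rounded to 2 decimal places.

2.76%

T = 10/12 years.
By CIP, F/S equals the BRL-to-NZD growth ratio: 2.22222/2.1844 = 1.0173137.
The BRL side grows by e^(0.0482×10/12) = 1.0409843.
That pins the NZD growth at 1.0232677.
r = ln(1.0232677)/(10/12) = 0.027601 → 2.76%.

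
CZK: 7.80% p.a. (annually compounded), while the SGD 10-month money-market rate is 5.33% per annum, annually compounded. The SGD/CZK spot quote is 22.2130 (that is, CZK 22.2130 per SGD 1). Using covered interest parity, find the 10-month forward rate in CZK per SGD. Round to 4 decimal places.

T = 10/12 years.
CZK accumulates by (1 + 0.0780)^(10/12) = 1.0645898.
Growth of 1 SGD over T: (1 + 0.0533)^(10/12) = 1.04422336.
Forward (CZK per SGD) = 22.213 × 1.0645898 / 1.04422336 = 22.646240.

22.6462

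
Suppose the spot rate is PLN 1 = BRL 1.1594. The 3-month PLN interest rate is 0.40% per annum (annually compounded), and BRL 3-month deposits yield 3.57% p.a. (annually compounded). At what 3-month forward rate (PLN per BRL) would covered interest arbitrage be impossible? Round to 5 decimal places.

T = 3/12 years.
BRL accumulates by (1 + 0.0357)^(3/12) = 1.0088079.
Growth of 1 PLN over T: (1 + 0.0040)^(3/12) = 1.0009985.
Forward (BRL per PLN) = 1.1594 × 1.0088079 / 1.0009985 = 1.168445.
Quoted the other way: 1/1.168445 = 0.85584 PLN per BRL.

0.85584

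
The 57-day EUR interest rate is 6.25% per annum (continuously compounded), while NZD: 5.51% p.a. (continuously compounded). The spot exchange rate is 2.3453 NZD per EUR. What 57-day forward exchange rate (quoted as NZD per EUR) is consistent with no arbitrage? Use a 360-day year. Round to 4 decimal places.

2.3426

T = 57/360 years.
Growth of 1 NZD over T: e^(0.0551×57/360) = 1.0087623.
EUR growth factor: e^(0.0625×57/360) = 1.009945.
Forward (NZD per EUR) = 2.3453 × 1.0087623 / 1.009945 = 2.342554.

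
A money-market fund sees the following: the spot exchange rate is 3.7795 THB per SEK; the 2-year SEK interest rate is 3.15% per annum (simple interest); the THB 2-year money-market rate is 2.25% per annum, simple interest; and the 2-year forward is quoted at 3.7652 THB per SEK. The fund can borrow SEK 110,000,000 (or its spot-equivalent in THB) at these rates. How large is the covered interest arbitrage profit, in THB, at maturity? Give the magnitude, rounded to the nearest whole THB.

T = 2 years.
Route A — deposit SEK, sell forward: 110,000,000 × 1.063000 × 3.7652 = THB 440,264,836.00.
Route B — convert at spot, deposit THB: 110,000,000 × 3.7795 × 1.045000 = THB 434,453,525.00.
The quoted forward overvalues SEK, so borrow THB, buy SEK at spot, deposit the SEK at 3.15%, and sell the proceeds forward at 3.7652.
The gap between the two covered legs is THB 5,811,311.

THB 5,811,311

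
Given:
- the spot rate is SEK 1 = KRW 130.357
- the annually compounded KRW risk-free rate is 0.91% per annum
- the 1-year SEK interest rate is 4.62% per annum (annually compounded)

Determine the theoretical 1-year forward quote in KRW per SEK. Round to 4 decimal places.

125.7343

T = 1 year.
KRW accumulates by (1 + 0.0091)^1 = 1.009100.
Growth of 1 SEK over T: (1 + 0.0462)^1 = 1.046200.
Forward (KRW per SEK) = 130.357 × 1.009100 / 1.046200 = 125.734323.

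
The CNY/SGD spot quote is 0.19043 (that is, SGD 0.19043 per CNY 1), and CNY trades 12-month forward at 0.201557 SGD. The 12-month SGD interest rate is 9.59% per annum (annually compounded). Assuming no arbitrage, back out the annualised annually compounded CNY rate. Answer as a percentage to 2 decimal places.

3.54%

T = 1 year.
F/S = 0.201557/0.19043 = 1.0584309 = (growth of SGD) / (growth of CNY).
The SGD side grows by (1 + 0.0959)^1 = 1.095900.
Hence g_CNY = 1.0354006.
r = 1.0354006^(1/1) − 1 = 0.035401 → 3.54%.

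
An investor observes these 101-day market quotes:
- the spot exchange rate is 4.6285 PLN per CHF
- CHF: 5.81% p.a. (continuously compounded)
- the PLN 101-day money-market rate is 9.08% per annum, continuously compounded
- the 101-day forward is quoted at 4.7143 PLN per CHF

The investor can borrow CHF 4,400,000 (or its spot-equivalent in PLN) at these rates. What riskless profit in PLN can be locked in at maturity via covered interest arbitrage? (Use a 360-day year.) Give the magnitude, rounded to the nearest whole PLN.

PLN 192,944

T = 101/360 years.
Keep in CHF, deliver into the forward: 4,400,000·1.0164338521·4.7143 = PLN 21,083,806.08.
Swap to PLN now, deposit: 4,400,000·4.6285·1.025801691 = PLN 20,890,861.76.
The quoted forward overvalues CHF, so borrow PLN, buy CHF at spot, deposit the CHF at 5.81%, and sell the proceeds forward at 4.7143.
Profit = 21,083,806.08 − 20,890,861.76 = PLN 192,944.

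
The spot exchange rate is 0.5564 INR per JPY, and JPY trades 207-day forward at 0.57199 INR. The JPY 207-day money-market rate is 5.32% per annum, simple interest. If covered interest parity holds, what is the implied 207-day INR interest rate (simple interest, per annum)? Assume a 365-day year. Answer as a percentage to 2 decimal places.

10.41%

T = 207/365 years.
By CIP, F/S equals the INR-to-JPY growth ratio: 0.57199/0.5564 = 1.0280194.
The JPY side grows by 1 + 0.0532×207/365 = 1.030171.
So the INR growth factor = 1.0590358.
r = (1.0590358 − 1)/(207/365) = 0.104097 → 10.41%.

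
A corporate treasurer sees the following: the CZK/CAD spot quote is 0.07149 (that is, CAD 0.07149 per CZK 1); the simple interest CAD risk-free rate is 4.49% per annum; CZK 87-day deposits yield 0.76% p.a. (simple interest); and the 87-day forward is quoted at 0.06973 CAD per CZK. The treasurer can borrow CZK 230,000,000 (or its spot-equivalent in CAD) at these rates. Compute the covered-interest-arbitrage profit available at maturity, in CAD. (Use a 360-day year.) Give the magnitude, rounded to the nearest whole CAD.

T = 87/360 years.
Route A — deposit CZK, sell forward: 230,000,000 × 1.0018366667 × 0.06973 = CAD 16,067,356.28.
Route B — convert at spot, deposit CAD: 230,000,000 × 0.07149 × 1.0108508333 = CAD 16,621,117.00.
The quoted forward undervalues CZK, so borrow CZK, convert to CAD at spot, deposit the CAD at 4.49%, and buy CZK forward at 0.06973 to cover the loan.
Profit = 16,621,117.00 − 16,067,356.28 = CAD 553,761.

CAD 553,761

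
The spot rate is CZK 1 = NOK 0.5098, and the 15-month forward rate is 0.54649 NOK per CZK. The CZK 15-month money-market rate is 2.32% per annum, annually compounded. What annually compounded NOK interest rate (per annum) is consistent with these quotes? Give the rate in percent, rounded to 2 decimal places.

T = 15/12 years.
By CIP, F/S equals the NOK-to-CZK growth ratio: 0.54649/0.5098 = 1.0719694.
The CZK side grows by (1 + 0.0232)^(15/12) = 1.0290836.
That pins the NOK growth at 1.1031461.
r = 1.1031461^(12/15) − 1 = 0.081699 → 8.17%.

8.17%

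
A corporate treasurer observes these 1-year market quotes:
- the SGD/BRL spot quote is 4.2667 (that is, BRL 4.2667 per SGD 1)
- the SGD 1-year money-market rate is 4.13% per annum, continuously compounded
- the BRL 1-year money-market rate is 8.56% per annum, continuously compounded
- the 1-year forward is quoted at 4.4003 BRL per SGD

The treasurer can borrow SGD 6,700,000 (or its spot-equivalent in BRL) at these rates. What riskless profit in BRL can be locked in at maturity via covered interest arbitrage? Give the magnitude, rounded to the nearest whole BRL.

T = 1 year.
Keep in SGD, deliver into the forward: 6,700,000·1.0421647081·4.4003 = BRL 30,725,110.35.
Swap to BRL now, deposit: 6,700,000·4.2667·1.0893704929 = BRL 31,141,714.45.
The quoted forward undervalues SGD, so borrow SGD, convert to BRL at spot, deposit the BRL at 8.56%, and buy SGD forward at 4.4003 to cover the loan.
The gap between the two covered legs is BRL 416,604.

BRL 416,604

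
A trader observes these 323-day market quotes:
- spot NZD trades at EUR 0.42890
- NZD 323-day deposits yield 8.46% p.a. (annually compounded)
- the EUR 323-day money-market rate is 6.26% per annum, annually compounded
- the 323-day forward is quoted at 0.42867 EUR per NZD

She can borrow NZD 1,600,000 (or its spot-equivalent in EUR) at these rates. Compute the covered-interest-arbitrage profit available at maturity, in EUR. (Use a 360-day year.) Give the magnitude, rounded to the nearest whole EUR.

EUR 13,051

T = 323/360 years.
Invest the NZD and cover forward: 1,600,000 × 1.07558483 × 0.42867 = EUR 737,713.52.
Convert at spot and invest in EUR: 1,600,000 × 0.42890 × 1.05598945 = EUR 724,662.20.
The quoted forward overvalues NZD, so borrow EUR, buy NZD at spot, deposit the NZD at 8.46%, and sell the proceeds forward at 0.42867.
Arbitrage profit = |737,713.52 − 724,662.20| = EUR 13,051.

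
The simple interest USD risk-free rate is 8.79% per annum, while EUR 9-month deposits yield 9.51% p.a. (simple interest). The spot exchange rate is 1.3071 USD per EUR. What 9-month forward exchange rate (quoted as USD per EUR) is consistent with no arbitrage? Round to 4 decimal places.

T = 9/12 years.
USD accumulates by 1 + 0.0879×9/12 = 1.065925.
EUR accumulates by 1 + 0.0951×9/12 = 1.071325.
CIP: F = S · (grow USD)/(grow EUR) = 1.3071 × 1.065925/1.071325 = 1.300512 USD per EUR.

1.3005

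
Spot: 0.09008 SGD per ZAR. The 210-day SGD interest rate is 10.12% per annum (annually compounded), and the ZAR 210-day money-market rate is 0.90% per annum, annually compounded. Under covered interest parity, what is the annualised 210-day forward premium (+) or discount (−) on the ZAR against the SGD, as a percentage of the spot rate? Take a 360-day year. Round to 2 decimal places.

T = 210/360 years.
CIP forward (SGD per ZAR) = 0.09008 × 1.0578448/1.0052402 = 0.09479392.
Annualised premium = (F − S)/S × (1/T) = (0.09479392 − 0.09008)/0.09008 ÷ (210/360) = 8.97%.

+8.97%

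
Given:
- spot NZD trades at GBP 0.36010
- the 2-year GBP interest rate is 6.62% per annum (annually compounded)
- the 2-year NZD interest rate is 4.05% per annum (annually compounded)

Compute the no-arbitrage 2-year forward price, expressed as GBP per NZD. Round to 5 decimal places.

T = 2 years.
GBP growth factor: (1 + 0.0662)^2 = 1.1367824.
Growth of 1 NZD over T: (1 + 0.0405)^2 = 1.0826402.
CIP: F = S · (grow GBP)/(grow NZD) = 0.3601 × 1.1367824/1.0826402 = 0.3781084 GBP per NZD.

0.37811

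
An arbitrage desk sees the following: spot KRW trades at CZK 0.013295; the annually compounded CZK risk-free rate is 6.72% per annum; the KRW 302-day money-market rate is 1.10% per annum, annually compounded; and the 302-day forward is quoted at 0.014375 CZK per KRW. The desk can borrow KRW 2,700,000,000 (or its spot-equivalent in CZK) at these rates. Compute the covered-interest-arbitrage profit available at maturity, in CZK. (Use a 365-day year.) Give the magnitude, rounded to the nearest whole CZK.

T = 302/365 years.
Route A — deposit KRW, sell forward: 2,700,000,000 × 1.0090927667 × 0.014375 = CZK 39,165,413.01.
Route B — convert at spot, deposit CZK: 2,700,000,000 × 0.013295 × 1.0552868132 = CZK 37,881,103.09.
The quoted forward overvalues KRW, so borrow CZK, buy KRW at spot, deposit the KRW at 1.10%, and sell the proceeds forward at 0.014375.
Arbitrage profit = |39,165,413.01 − 37,881,103.09| = CZK 1,284,310.

CZK 1,284,310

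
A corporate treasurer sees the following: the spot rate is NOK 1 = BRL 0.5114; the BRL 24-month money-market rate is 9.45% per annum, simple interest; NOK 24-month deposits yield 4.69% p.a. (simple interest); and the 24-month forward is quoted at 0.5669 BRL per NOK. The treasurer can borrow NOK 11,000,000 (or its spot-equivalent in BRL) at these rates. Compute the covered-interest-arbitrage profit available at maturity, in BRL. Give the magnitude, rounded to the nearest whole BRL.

T = 2 years.
Keep in NOK, deliver into the forward: 11,000,000·1.093800·0.5669 = BRL 6,820,827.42.
Swap to BRL now, deposit: 11,000,000·0.5114·1.189000 = BRL 6,688,600.60.
The quoted forward overvalues NOK, so borrow BRL, buy NOK at spot, deposit the NOK at 4.69%, and sell the proceeds forward at 0.5669.
Profit = 6,820,827.42 − 6,688,600.60 = BRL 132,227.

BRL 132,227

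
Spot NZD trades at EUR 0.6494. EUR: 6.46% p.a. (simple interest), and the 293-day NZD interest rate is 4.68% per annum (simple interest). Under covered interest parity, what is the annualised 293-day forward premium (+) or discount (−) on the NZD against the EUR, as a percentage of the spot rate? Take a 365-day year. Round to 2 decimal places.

T = 293/365 years.
CIP forward (EUR per NZD) = 0.6494 × 1.051857/1.0375682 = 0.6583432.
(F − S)/S ÷ T = (0.6583432 − 0.6494)/0.6494/(293/365) = 0.017156 → 1.72%.

+1.72%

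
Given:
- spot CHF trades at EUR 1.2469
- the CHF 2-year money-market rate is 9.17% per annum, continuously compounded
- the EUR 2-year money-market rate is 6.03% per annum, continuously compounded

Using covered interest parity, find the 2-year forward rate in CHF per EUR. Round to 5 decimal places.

0.85397

T = 2 years.
EUR growth factor: e^(0.0603×2) = 1.1281736.
CHF growth factor: e^(0.0917×2) = 1.2012948.
CIP: F = S · (grow EUR)/(grow CHF) = 1.2469 × 1.1281736/1.2012948 = 1.171003 EUR per CHF.
Quoted the other way: 1/1.171003 = 0.85397 CHF per EUR.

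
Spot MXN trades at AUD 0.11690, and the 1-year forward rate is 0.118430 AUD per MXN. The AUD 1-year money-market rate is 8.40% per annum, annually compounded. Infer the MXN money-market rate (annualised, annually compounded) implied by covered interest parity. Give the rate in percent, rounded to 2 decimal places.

T = 1 year.
CIP gives F = S · g_AUD/g_MXN, so g_AUD/g_MXN = 0.11843/0.1169 = 1.0130881.
The AUD side grows by (1 + 0.0840)^1 = 1.084000.
So the MXN growth factor = 1.0699958.
Annualise: 1.0699958^(1/1) − 1 = 0.069996 = 7.00%.

7.00%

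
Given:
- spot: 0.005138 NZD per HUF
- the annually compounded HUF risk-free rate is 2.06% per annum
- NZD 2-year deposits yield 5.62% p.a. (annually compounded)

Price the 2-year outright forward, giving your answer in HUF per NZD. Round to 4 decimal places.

181.7292

T = 2 years.
NZD growth factor: (1 + 0.0562)^2 = 1.11555844.
HUF growth factor: (1 + 0.0206)^2 = 1.04162436.
Forward (NZD per HUF) = 0.005138 × 1.11555844 / 1.04162436 = 0.00550269318.
Invert for HUF per NZD: 1 / 0.00550269318 = 181.7292.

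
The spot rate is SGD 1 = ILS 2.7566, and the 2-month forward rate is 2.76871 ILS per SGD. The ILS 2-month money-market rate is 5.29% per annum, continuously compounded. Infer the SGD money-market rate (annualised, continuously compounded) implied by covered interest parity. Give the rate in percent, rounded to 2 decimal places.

2.66%

T = 2/12 years.
F/S = 2.76871/2.7566 = 1.0043931 = (growth of ILS) / (growth of SGD).
ILS growth factor: e^(0.0529×2/12) = 1.0088556.
So the SGD growth factor = 1.004443.
Take logs: ln 1.004443 / (2/12) = 0.026599, so 2.66%.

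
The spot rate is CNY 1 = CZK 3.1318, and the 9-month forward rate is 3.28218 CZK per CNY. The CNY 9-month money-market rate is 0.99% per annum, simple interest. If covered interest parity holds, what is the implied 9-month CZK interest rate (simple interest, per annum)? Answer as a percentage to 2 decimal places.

7.44%

T = 9/12 years.
By CIP, F/S equals the CZK-to-CNY growth ratio: 3.28218/3.1318 = 1.0480171.
The CNY side grows by 1 + 0.0099×9/12 = 1.007425.
Hence g_CZK = 1.0557986.
(1.0557986 − 1)/T = 0.074398, i.e. 7.44%.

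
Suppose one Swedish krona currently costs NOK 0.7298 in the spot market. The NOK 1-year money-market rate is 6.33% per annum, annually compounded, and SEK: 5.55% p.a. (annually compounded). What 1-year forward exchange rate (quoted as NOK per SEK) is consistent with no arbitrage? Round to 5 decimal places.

0.73519

T = 1 year.
Growth of 1 NOK over T: (1 + 0.0633)^1 = 1.063300.
SEK growth factor: (1 + 0.0555)^1 = 1.055500.
So F = 0.7298 × 1.063300 / 1.055500 = 0.7351931 (NOK/SEK).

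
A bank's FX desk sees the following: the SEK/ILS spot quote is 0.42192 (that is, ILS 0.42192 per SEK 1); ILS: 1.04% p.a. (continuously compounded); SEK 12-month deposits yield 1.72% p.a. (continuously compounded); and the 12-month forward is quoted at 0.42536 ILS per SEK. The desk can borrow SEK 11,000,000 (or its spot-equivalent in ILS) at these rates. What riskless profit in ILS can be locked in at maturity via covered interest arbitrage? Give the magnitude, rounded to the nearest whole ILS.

T = 1 year.
Route A — deposit SEK, sell forward: 11,000,000 × 1.017348772 × 0.42536 = ILS 4,760,134.21.
Route B — convert at spot, deposit ILS: 11,000,000 × 0.42192 × 1.010454268 = ILS 4,689,639.51.
The quoted forward overvalues SEK, so borrow ILS, buy SEK at spot, deposit the SEK at 1.72%, and sell the proceeds forward at 0.42536.
Profit = 4,760,134.21 − 4,689,639.51 = ILS 70,495.

ILS 70,495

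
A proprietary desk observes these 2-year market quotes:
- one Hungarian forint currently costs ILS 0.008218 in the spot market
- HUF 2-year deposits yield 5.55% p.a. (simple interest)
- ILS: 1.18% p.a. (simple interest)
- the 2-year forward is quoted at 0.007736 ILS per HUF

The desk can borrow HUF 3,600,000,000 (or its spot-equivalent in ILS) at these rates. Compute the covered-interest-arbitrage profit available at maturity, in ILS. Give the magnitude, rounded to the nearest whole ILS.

T = 2 years.
Route A — deposit HUF, sell forward: 3,600,000,000 × 1.111000 × 0.007736 = ILS 30,940,905.60.
Route B — convert at spot, deposit ILS: 3,600,000,000 × 0.008218 × 1.023600 = ILS 30,283,001.28.
The quoted forward overvalues HUF, so borrow ILS, buy HUF at spot, deposit the HUF at 5.55%, and sell the proceeds forward at 0.007736.
Arbitrage profit = |30,940,905.60 − 30,283,001.28| = ILS 657,904.

ILS 657,904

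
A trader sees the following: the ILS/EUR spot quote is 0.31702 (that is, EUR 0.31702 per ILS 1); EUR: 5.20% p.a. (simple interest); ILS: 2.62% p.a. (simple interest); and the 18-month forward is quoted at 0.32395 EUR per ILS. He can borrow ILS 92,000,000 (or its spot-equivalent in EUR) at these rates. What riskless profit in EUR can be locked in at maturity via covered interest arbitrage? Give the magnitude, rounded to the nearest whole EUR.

EUR 466,102

T = 18/12 years.
Keep in ILS, deliver into the forward: 92,000,000·1.039300·0.32395 = EUR 30,974,673.62.
Swap to EUR now, deposit: 92,000,000·0.31702·1.078000 = EUR 31,440,775.52.
The quoted forward undervalues ILS, so borrow ILS, convert to EUR at spot, deposit the EUR at 5.20%, and buy ILS forward at 0.32395 to cover the loan.
The gap between the two covered legs is EUR 466,102.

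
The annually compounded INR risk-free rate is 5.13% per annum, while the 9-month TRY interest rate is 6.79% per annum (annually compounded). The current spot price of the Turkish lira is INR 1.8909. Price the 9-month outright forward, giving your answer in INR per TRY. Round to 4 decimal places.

T = 9/12 years.
INR growth factor: (1 + 0.0513)^(9/12) = 1.0382334.
TRY growth factor: (1 + 0.0679)^(9/12) = 1.0505046.
CIP: F = S · (grow INR)/(grow TRY) = 1.8909 × 1.0382334/1.0505046 = 1.868812 INR per TRY.

1.8688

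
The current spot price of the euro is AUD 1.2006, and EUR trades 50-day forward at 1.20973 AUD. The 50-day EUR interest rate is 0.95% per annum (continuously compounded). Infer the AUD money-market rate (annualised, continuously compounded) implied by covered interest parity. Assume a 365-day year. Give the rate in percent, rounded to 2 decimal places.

T = 50/365 years.
F/S = 1.20973/1.2006 = 1.0076045 = (growth of AUD) / (growth of EUR).
EUR growth factor: e^(0.0095×50/365) = 1.0013022.
That pins the AUD growth at 1.0089166.
r = ln(1.0089166)/(50/365) = 0.064803 → 6.48%.

6.48%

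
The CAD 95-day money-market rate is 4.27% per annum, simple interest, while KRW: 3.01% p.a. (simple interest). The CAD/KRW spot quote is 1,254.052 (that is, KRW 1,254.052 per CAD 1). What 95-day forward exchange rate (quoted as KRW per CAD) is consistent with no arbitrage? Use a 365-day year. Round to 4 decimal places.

1249.9846

T = 95/365 years.
KRW growth factor: 1 + 0.0301×95/365 = 1.0078342466.
Growth of 1 CAD over T: 1 + 0.0427×95/365 = 1.0111136986.
Forward (KRW per CAD) = 1254.052 × 1.0078342466 / 1.0111136986 = 1249.984601.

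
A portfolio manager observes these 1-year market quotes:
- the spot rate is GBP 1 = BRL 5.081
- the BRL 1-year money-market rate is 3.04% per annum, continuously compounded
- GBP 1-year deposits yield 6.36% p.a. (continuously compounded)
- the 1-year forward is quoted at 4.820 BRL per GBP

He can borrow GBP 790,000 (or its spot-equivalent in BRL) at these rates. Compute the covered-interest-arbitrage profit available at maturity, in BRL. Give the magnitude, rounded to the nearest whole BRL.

BRL 80,046

T = 1 year.
Invest the GBP and cover forward: 790,000 × 1.065666047 × 4.820 = BRL 4,057,843.17.
Convert at spot and invest in BRL: 790,000 × 5.081 × 1.030866798 = BRL 4,137,889.02.
The quoted forward undervalues GBP, so borrow GBP, convert to BRL at spot, deposit the BRL at 3.04%, and buy GBP forward at 4.820 to cover the loan.
The gap between the two covered legs is BRL 80,046.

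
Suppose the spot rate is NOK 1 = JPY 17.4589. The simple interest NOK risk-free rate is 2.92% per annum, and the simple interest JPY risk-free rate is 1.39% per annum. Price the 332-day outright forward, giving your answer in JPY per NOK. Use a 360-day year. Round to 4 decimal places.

T = 332/360 years.
Growth of 1 JPY over T: 1 + 0.0139×332/360 = 1.01281889.
NOK accumulates by 1 + 0.0292×332/360 = 1.02692889.
Forward (JPY per NOK) = 17.4589 × 1.01281889 / 1.02692889 = 17.219015.

17.2190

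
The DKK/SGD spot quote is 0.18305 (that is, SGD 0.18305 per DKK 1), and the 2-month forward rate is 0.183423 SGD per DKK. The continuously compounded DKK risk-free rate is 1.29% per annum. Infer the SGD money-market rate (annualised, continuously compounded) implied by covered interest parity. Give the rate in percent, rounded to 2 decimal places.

2.51%

T = 2/12 years.
CIP gives F = S · g_SGD/g_DKK, so g_SGD/g_DKK = 0.183423/0.18305 = 1.0020377.
The DKK side grows by e^(0.0129×2/12) = 1.0021523.
So the SGD growth factor = 1.0041944.
Take logs: ln 1.0041944 / (2/12) = 0.025114, so 2.51%.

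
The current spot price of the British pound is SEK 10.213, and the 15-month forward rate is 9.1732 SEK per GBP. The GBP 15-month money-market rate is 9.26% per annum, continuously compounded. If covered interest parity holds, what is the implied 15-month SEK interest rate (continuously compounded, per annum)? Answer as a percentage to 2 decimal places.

0.67%

T = 15/12 years.
F/S = 9.1732/10.213 = 0.8981886 = (growth of SEK) / (growth of GBP).
The GBP side grows by e^(0.0926×15/12) = 1.1227152.
That pins the SEK growth at 1.008410.
Take logs: ln 1.008410 / (15/12) = 0.006700, so 0.67%.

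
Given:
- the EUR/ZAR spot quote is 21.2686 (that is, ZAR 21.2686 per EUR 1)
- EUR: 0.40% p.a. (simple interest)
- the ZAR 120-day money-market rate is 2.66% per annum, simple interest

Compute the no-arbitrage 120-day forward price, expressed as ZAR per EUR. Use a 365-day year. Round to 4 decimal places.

T = 120/365 years.
ZAR accumulates by 1 + 0.0266×120/365 = 1.00874521.
Growth of 1 EUR over T: 1 + 0.0040×120/365 = 1.00131507.
So F = 21.2686 × 1.00874521 / 1.00131507 = 21.426421 (ZAR/EUR).

21.4264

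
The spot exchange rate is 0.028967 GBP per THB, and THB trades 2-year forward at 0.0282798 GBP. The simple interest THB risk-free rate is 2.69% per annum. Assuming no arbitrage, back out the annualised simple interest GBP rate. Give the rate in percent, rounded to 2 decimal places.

1.44%

T = 2 years.
CIP gives F = S · g_GBP/g_THB, so g_GBP/g_THB = 0.0282798/0.028967 = 0.9762765.
The THB side grows by 1 + 0.0269×2 = 1.053800.
So the GBP growth factor = 1.0288002.
(1.0288002 − 1)/T = 0.014400, i.e. 1.44%.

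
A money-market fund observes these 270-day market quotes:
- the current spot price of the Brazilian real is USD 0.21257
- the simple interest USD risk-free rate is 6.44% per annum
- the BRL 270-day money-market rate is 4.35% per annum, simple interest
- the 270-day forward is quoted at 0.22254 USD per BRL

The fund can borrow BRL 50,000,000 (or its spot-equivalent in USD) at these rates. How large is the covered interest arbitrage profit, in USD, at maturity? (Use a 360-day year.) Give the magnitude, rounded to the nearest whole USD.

USD 348,162

T = 270/360 years.
Route A — deposit BRL, sell forward: 50,000,000 × 1.032625 × 0.22254 = USD 11,490,018.38.
Route B — convert at spot, deposit USD: 50,000,000 × 0.21257 × 1.048300 = USD 11,141,856.55.
The quoted forward overvalues BRL, so borrow USD, buy BRL at spot, deposit the BRL at 4.35%, and sell the proceeds forward at 0.22254.
The gap between the two covered legs is USD 348,162.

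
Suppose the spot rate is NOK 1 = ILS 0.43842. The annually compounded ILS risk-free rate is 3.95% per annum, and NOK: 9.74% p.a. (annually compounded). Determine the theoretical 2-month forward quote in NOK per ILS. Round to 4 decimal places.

T = 2/12 years.
Growth of 1 ILS over T: (1 + 0.0395)^(2/12) = 1.0064775.
NOK accumulates by (1 + 0.0974)^(2/12) = 1.0156112.
So F = 0.43842 × 1.0064775 / 1.0156112 = 0.4344772 (ILS/NOK).
Invert for NOK per ILS: 1 / 0.4344772 = 2.3016.

2.3016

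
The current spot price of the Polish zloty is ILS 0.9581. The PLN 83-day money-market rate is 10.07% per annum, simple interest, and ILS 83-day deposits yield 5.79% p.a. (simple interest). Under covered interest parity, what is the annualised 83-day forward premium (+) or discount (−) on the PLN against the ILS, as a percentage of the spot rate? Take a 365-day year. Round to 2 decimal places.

-4.18%

T = 83/365 years.
CIP forward (ILS per PLN) = 0.9581 × 1.0131663/1.0228989 = 0.9489839.
Annualised premium = (F − S)/S × (1/T) = (0.9489839 − 0.9581)/0.9581 ÷ (83/365) = -4.18%.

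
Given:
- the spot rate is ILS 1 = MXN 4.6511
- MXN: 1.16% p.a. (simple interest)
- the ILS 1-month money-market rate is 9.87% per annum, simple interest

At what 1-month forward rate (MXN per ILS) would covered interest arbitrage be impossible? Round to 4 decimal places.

4.6176

T = 1/12 years.
MXN growth factor: 1 + 0.0116×1/12 = 1.0009667.
ILS growth factor: 1 + 0.0987×1/12 = 1.008225.
Forward (MXN per ILS) = 4.6511 × 1.0009667 / 1.008225 = 4.617616.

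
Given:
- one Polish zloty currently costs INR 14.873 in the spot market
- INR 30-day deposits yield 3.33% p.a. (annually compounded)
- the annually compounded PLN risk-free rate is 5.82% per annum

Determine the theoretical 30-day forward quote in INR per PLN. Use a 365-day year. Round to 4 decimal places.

14.8439

T = 30/365 years.
INR accumulates by (1 + 0.0333)^(30/365) = 1.00269603.
Growth of 1 PLN over T: (1 + 0.0582)^(30/365) = 1.00466036.
Forward (INR per PLN) = 14.873 × 1.00269603 / 1.00466036 = 14.843920.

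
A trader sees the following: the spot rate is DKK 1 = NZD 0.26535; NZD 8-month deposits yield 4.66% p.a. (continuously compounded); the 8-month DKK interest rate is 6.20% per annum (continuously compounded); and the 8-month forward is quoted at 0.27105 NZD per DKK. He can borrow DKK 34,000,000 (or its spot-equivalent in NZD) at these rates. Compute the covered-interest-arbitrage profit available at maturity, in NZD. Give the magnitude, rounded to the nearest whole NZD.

T = 8/12 years.
Keep in DKK, deliver into the forward: 34,000,000·1.042199447·0.27105 = NZD 9,604,597.44.
Swap to NZD now, deposit: 34,000,000·0.26535·1.031554272 = NZD 9,306,579.49.
The quoted forward overvalues DKK, so borrow NZD, buy DKK at spot, deposit the DKK at 6.20%, and sell the proceeds forward at 0.27105.
Arbitrage profit = |9,604,597.44 − 9,306,579.49| = NZD 298,018.

NZD 298,018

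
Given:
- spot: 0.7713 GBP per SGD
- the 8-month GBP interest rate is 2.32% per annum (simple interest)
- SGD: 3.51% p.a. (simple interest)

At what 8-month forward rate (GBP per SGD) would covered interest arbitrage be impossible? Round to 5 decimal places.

0.76532

T = 8/12 years.
Growth of 1 GBP over T: 1 + 0.0232×8/12 = 1.0154667.
SGD accumulates by 1 + 0.0351×8/12 = 1.023400.
Forward (GBP per SGD) = 0.7713 × 1.0154667 / 1.023400 = 0.7653210.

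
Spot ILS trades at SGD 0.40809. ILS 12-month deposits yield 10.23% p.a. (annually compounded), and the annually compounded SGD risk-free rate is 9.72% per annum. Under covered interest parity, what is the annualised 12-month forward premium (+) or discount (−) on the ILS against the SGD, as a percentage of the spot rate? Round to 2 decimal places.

T = 1 year.
F = S · g_SGD/g_ILS = 0.40809 × 1.097200/1.102300 = 0.40620189.
(F − S)/S ÷ T = (0.40620189 − 0.40809)/0.40809/1 = -0.004627 → -0.46%.

-0.46%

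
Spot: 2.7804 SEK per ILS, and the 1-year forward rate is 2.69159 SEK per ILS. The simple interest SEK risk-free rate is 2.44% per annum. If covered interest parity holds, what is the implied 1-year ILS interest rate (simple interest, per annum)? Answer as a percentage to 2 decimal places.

5.82%

T = 1 year.
CIP gives F = S · g_SEK/g_ILS, so g_SEK/g_ILS = 2.69159/2.7804 = 0.9680586.
SEK growth factor: 1 + 0.0244×1 = 1.024400.
That pins the ILS growth at 1.0582004.
r = (1.0582004 − 1)/1 = 0.058200 → 5.82%.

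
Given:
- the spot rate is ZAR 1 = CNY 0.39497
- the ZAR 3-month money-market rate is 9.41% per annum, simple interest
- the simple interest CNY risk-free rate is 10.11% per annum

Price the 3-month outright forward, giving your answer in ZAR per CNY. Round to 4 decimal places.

T = 3/12 years.
CNY accumulates by 1 + 0.1011×3/12 = 1.025275.
ZAR accumulates by 1 + 0.0941×3/12 = 1.023525.
Forward (CNY per ZAR) = 0.39497 × 1.025275 / 1.023525 = 0.3956453.
Invert for ZAR per CNY: 1 / 0.3956453 = 2.5275.

2.5275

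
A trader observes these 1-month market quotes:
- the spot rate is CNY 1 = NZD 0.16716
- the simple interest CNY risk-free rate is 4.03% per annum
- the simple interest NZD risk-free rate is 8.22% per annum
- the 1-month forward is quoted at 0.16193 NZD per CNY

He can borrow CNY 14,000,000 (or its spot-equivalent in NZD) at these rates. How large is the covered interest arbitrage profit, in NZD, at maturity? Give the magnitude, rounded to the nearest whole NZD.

NZD 81,637

T = 1/12 years.
Invest the CNY and cover forward: 14,000,000 × 1.003358333 × 0.16193 = NZD 2,274,633.41.
Convert at spot and invest in NZD: 14,000,000 × 0.16716 × 1.006850 = NZD 2,356,270.64.
The quoted forward undervalues CNY, so borrow CNY, convert to NZD at spot, deposit the NZD at 8.22%, and buy CNY forward at 0.16193 to cover the loan.
The gap between the two covered legs is NZD 81,637.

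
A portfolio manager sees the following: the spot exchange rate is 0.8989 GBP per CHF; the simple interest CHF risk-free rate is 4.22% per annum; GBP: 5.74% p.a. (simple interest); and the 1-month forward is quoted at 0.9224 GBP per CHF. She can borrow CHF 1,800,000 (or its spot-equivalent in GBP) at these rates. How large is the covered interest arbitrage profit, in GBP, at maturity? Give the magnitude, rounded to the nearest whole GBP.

GBP 40,399

T = 1/12 years.
Keep in CHF, deliver into the forward: 1,800,000·1.003516667·0.9224 = GBP 1,666,158.79.
Swap to GBP now, deposit: 1,800,000·0.8989·1.004783333 = GBP 1,625,759.53.
The quoted forward overvalues CHF, so borrow GBP, buy CHF at spot, deposit the CHF at 4.22%, and sell the proceeds forward at 0.9224.
Arbitrage profit = |1,666,158.79 − 1,625,759.53| = GBP 40,399.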